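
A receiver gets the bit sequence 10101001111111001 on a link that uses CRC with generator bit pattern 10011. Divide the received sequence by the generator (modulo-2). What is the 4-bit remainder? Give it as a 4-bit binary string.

0000

Modulo-2 division of 10101001111111001 by 10011:
  pos 0: 10101 XOR 10011 = 00110
  pos 2: 11000 XOR 10011 = 01011
  pos 3: 10111 XOR 10011 = 00100
  pos 5: 10011 XOR 10011 = 00000
  pos 10: 11110 XOR 10011 = 01101
  pos 11: 11010 XOR 10011 = 01001
  pos 12: 10011 XOR 10011 = 00000
Remainder = 0000 (zero — the frame passes the CRC check).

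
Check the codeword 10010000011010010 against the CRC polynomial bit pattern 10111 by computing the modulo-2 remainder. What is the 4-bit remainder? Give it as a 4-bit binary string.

Modulo-2 division of 10010000011010010 by 10111:
  pos 0: 10010 XOR 10111 = 00101
  pos 2: 10100 XOR 10111 = 00011
  pos 5: 11001 XOR 10111 = 01110
  pos 6: 11101 XOR 10111 = 01010
  pos 7: 10100 XOR 10111 = 00011
  pos 10: 11100 XOR 10111 = 01011
  pos 11: 10111 XOR 10111 = 00000
Remainder = 0000 (zero — the frame passes the CRC check).

0000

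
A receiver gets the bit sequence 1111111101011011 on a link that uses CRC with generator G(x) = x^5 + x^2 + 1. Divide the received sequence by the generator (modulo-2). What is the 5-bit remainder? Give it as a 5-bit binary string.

Modulo-2 division of 1111111101011011 by 100101:
  pos 0: 111111 XOR 100101 = 011010
  pos 1: 110101 XOR 100101 = 010000
  pos 2: 100001 XOR 100101 = 000100
  pos 5: 100010 XOR 100101 = 000111
  pos 8: 111110 XOR 100101 = 011011
  pos 9: 110111 XOR 100101 = 010010
  pos 10: 100101 XOR 100101 = 000000
Remainder = 00000 (zero — the frame passes the CRC check).

00000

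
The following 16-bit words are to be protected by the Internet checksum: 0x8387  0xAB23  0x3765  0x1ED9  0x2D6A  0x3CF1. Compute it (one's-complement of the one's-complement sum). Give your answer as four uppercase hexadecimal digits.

One's-complement addition (fold any carry out of bit 15 back into bit 0):
  0x8387 + 0xAB23 = 0x12EAA → wrap carry → 0x2EAB
  0x2EAB + 0x3765 = 0x06610
  0x6610 + 0x1ED9 = 0x084E9
  0x84E9 + 0x2D6A = 0x0B253
  0xB253 + 0x3CF1 = 0x0EF44
One's-complement sum = 0xEF44.
Checksum = ~0xEF44 & 0xFFFF = 0x10BB.

10BB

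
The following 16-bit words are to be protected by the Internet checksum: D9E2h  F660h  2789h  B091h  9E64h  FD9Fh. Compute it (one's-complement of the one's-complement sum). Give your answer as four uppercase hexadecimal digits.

BB9C

One's-complement addition (fold any carry out of bit 15 back into bit 0):
  0xD9E2 + 0xF660 = 0x1D042 → wrap carry → 0xD043
  0xD043 + 0x2789 = 0x0F7CC
  0xF7CC + 0xB091 = 0x1A85D → wrap carry → 0xA85E
  0xA85E + 0x9E64 = 0x146C2 → wrap carry → 0x46C3
  0x46C3 + 0xFD9F = 0x14462 → wrap carry → 0x4463
One's-complement sum = 0x4463.
Checksum = ~0x4463 & 0xFFFF = 0xBB9C.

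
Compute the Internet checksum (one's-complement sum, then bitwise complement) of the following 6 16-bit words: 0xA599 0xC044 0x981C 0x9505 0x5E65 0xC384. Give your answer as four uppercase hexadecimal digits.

4B15

One's-complement addition (fold any carry out of bit 15 back into bit 0):
  0xA599 + 0xC044 = 0x165DD → wrap carry → 0x65DE
  0x65DE + 0x981C = 0x0FDFA
  0xFDFA + 0x9505 = 0x192FF → wrap carry → 0x9300
  0x9300 + 0x5E65 = 0x0F165
  0xF165 + 0xC384 = 0x1B4E9 → wrap carry → 0xB4EA
One's-complement sum = 0xB4EA.
Checksum = ~0xB4EA & 0xFFFF = 0x4B15.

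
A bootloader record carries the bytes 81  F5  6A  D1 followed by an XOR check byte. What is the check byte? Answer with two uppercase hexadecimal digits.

CF

XOR the bytes together:
  start with 0x81
  0x81 ⊕ 0xF5 = 0x74
  0x74 ⊕ 0x6A = 0x1E
  0x1E ⊕ 0xD1 = 0xCF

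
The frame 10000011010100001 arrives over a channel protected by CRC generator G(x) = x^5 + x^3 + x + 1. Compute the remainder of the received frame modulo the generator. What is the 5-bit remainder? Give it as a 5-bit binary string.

Modulo-2 division of 10000011010100001 by 101011:
  pos 0: 100000 XOR 101011 = 001011
  pos 2: 101111 XOR 101011 = 000100
  pos 5: 100010 XOR 101011 = 001001
  pos 7: 100110 XOR 101011 = 001101
  pos 9: 110100 XOR 101011 = 011111
  pos 10: 111110 XOR 101011 = 010101
  pos 11: 101011 XOR 101011 = 000000
Remainder = 00000 (zero — the frame passes the CRC check).

00000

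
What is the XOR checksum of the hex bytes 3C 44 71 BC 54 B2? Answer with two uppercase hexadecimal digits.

XOR the bytes together:
  start with 0x3C
  0x3C ⊕ 0x44 = 0x78
  0x78 ⊕ 0x71 = 0x09
  0x09 ⊕ 0xBC = 0xB5
  0xB5 ⊕ 0x54 = 0xE1
  0xE1 ⊕ 0xB2 = 0x53

53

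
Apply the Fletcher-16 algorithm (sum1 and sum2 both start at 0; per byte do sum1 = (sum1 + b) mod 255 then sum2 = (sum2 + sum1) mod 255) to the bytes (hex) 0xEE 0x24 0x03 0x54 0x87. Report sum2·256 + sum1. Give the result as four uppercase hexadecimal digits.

74F1

Running sums (mod 255):
  after byte 0 (0xEE): sum1=238, sum2=238
  after byte 1 (0x24): sum1=19, sum2=2
  after byte 2 (0x03): sum1=22, sum2=24
  after byte 3 (0x54): sum1=106, sum2=130
  after byte 4 (0x87): sum1=241, sum2=116
Checksum = sum2·256 + sum1 = 116·256 + 241 = 29937 = 0x74F1.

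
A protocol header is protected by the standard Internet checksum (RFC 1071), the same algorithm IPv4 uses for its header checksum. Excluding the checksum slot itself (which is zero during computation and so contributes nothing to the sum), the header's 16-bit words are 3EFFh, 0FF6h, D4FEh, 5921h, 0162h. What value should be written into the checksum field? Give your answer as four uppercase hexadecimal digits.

One's-complement addition (fold any carry out of bit 15 back into bit 0):
  0x3EFF + 0x0FF6 = 0x04EF5
  0x4EF5 + 0xD4FE = 0x123F3 → wrap carry → 0x23F4
  0x23F4 + 0x5921 = 0x07D15
  0x7D15 + 0x0162 = 0x07E77
One's-complement sum = 0x7E77.
Checksum = ~0x7E77 & 0xFFFF = 0x8188.

8188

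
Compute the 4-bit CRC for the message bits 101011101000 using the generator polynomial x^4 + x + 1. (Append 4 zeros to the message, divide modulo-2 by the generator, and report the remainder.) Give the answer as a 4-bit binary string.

Append 4 zeros: 1010111010000000. Divide by 10011 (XOR where the leading bit is 1):
  pos 0: 10101 XOR 10011 = 00110
  pos 2: 11011 XOR 10011 = 01000
  pos 3: 10000 XOR 10011 = 00011
  pos 6: 11100 XOR 10011 = 01111
  pos 7: 11110 XOR 10011 = 01101
  pos 8: 11010 XOR 10011 = 01001
  pos 9: 10010 XOR 10011 = 00001
Remainder (last 4 bits) = 0100. This is the CRC / FCS.

0100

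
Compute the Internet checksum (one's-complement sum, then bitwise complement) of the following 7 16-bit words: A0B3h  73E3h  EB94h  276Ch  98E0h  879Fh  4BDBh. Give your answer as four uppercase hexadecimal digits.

One's-complement addition (fold any carry out of bit 15 back into bit 0):
  0xA0B3 + 0x73E3 = 0x11496 → wrap carry → 0x1497
  0x1497 + 0xEB94 = 0x1002B → wrap carry → 0x002C
  0x002C + 0x276C = 0x02798
  0x2798 + 0x98E0 = 0x0C078
  0xC078 + 0x879F = 0x14817 → wrap carry → 0x4818
  0x4818 + 0x4BDB = 0x093F3
One's-complement sum = 0x93F3.
Checksum = ~0x93F3 & 0xFFFF = 0x6C0C.

6C0C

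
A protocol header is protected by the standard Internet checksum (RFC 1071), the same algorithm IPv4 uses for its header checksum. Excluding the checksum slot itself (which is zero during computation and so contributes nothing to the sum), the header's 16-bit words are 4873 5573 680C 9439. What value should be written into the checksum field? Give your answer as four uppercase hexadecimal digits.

One's-complement addition (fold any carry out of bit 15 back into bit 0):
  0x4873 + 0x5573 = 0x09DE6
  0x9DE6 + 0x680C = 0x105F2 → wrap carry → 0x05F3
  0x05F3 + 0x9439 = 0x09A2C
One's-complement sum = 0x9A2C.
Checksum = ~0x9A2C & 0xFFFF = 0x65D3.

65D3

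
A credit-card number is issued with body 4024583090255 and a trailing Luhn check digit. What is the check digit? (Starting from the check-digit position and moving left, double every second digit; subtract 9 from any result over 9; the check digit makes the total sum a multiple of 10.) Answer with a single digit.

0

Partial digits right→left: 5 5 2 0 9 0 3 8 5 4 2 0 4
Double every second digit counting from the check-digit position (so the 1st, 3rd, 5th, ... of the partial from the right).
  doubled (with −9 where >9): 1 4 9 6 1 4 8 → sum 33
  kept as-is: 5 0 0 8 4 0 → sum 17
Total = 33 + 17 = 50.
Check digit = (10 − (50 mod 10)) mod 10 = 0.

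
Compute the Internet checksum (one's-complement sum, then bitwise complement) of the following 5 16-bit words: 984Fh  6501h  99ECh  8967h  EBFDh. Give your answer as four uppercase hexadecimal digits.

One's-complement addition (fold any carry out of bit 15 back into bit 0):
  0x984F + 0x6501 = 0x0FD50
  0xFD50 + 0x99EC = 0x1973C → wrap carry → 0x973D
  0x973D + 0x8967 = 0x120A4 → wrap carry → 0x20A5
  0x20A5 + 0xEBFD = 0x10CA2 → wrap carry → 0x0CA3
One's-complement sum = 0x0CA3.
Checksum = ~0x0CA3 & 0xFFFF = 0xF35C.

F35C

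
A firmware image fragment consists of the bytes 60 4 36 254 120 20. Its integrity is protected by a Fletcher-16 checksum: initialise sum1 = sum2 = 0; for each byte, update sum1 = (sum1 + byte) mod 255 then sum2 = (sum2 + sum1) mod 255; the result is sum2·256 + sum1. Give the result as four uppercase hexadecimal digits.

10EF

Running sums (mod 255):
  after byte 0 (60): sum1=60, sum2=60
  after byte 1 (4): sum1=64, sum2=124
  after byte 2 (36): sum1=100, sum2=224
  after byte 3 (254): sum1=99, sum2=68
  after byte 4 (120): sum1=219, sum2=32
  after byte 5 (20): sum1=239, sum2=16
Checksum = sum2·256 + sum1 = 16·256 + 239 = 4335 = 0x10EF.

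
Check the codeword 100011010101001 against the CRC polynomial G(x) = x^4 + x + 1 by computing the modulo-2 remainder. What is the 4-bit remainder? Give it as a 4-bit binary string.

Modulo-2 division of 100011010101001 by 10011:
  pos 0: 10001 XOR 10011 = 00010
  pos 3: 10101 XOR 10011 = 00110
  pos 5: 11001 XOR 10011 = 01010
  pos 6: 10100 XOR 10011 = 00111
  pos 8: 11110 XOR 10011 = 01101
  pos 9: 11010 XOR 10011 = 01001
  pos 10: 10011 XOR 10011 = 00000
Remainder = 0000 (zero — the frame passes the CRC check).

0000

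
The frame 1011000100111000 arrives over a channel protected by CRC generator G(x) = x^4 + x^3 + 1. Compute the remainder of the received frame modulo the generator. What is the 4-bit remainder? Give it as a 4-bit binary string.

Modulo-2 division of 1011000100111000 by 11001:
  pos 0: 10110 XOR 11001 = 01111
  pos 1: 11110 XOR 11001 = 00111
  pos 3: 11101 XOR 11001 = 00100
  pos 5: 10000 XOR 11001 = 01001
  pos 6: 10011 XOR 11001 = 01010
  pos 7: 10101 XOR 11001 = 01100
  pos 8: 11001 XOR 11001 = 00000
Remainder = 0000 (zero — the frame passes the CRC check).

0000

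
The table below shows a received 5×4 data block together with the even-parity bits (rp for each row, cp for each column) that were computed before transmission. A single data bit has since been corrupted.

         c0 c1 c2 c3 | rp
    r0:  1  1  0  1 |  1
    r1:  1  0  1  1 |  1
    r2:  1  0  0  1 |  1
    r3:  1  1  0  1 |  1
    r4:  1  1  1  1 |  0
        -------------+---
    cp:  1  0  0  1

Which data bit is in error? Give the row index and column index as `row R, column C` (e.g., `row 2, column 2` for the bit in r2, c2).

row 2, column 1

Recompute each row's even parity and compare to rp:
  r0: data parity 1, sent rp 1 → ok
  r1: data parity 1, sent rp 1 → ok
  r2: data parity 0, sent rp 1 → mismatch
  r3: data parity 1, sent rp 1 → ok
  r4: data parity 0, sent rp 0 → ok
Recompute each column's even parity and compare to cp:
  c0: data parity 1, sent cp 1 → ok
  c1: data parity 1, sent cp 0 → mismatch
  c2: data parity 0, sent cp 0 → ok
  c3: data parity 1, sent cp 1 → ok
Exactly one row (r2) and one column (c1) fail → the flipped bit is at their intersection.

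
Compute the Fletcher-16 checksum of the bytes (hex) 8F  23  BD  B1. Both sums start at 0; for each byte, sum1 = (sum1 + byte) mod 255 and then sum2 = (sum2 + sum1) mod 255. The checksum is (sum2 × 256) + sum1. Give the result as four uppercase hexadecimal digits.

D422

Running sums (mod 255):
  after byte 0 (8F): sum1=143, sum2=143
  after byte 1 (23): sum1=178, sum2=66
  after byte 2 (BD): sum1=112, sum2=178
  after byte 3 (B1): sum1=34, sum2=212
Checksum = sum2·256 + sum1 = 212·256 + 34 = 54306 = 0xD422.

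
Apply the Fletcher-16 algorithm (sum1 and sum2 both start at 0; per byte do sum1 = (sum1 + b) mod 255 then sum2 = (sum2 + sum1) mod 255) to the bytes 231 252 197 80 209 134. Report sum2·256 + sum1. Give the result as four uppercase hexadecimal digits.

9253

Running sums (mod 255):
  after byte 0 (231): sum1=231, sum2=231
  after byte 1 (252): sum1=228, sum2=204
  after byte 2 (197): sum1=170, sum2=119
  after byte 3 (80): sum1=250, sum2=114
  after byte 4 (209): sum1=204, sum2=63
  after byte 5 (134): sum1=83, sum2=146
Checksum = sum2·256 + sum1 = 146·256 + 83 = 37459 = 0x9253.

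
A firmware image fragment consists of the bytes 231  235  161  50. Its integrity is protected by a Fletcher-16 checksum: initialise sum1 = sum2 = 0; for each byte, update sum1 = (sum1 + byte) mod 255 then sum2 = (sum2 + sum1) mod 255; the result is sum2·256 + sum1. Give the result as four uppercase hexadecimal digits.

D8A7

Running sums (mod 255):
  after byte 0 (231): sum1=231, sum2=231
  after byte 1 (235): sum1=211, sum2=187
  after byte 2 (161): sum1=117, sum2=49
  after byte 3 (50): sum1=167, sum2=216
Checksum = sum2·256 + sum1 = 216·256 + 167 = 55463 = 0xD8A7.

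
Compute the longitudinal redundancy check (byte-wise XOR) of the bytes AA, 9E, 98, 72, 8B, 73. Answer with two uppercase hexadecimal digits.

26

XOR the bytes together:
  start with 0xAA
  0xAA ⊕ 0x9E = 0x34
  0x34 ⊕ 0x98 = 0xAC
  0xAC ⊕ 0x72 = 0xDE
  0xDE ⊕ 0x8B = 0x55
  0x55 ⊕ 0x73 = 0x26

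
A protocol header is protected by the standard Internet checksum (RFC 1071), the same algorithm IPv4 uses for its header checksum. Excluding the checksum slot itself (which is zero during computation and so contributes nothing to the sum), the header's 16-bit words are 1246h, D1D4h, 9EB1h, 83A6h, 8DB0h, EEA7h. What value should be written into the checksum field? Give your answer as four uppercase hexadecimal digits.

7D34

One's-complement addition (fold any carry out of bit 15 back into bit 0):
  0x1246 + 0xD1D4 = 0x0E41A
  0xE41A + 0x9EB1 = 0x182CB → wrap carry → 0x82CC
  0x82CC + 0x83A6 = 0x10672 → wrap carry → 0x0673
  0x0673 + 0x8DB0 = 0x09423
  0x9423 + 0xEEA7 = 0x182CA → wrap carry → 0x82CB
One's-complement sum = 0x82CB.
Checksum = ~0x82CB & 0xFFFF = 0x7D34.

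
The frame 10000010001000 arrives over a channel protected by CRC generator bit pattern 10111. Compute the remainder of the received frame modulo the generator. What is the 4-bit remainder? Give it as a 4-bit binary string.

0010

Modulo-2 division of 10000010001000 by 10111:
  pos 0: 10000 XOR 10111 = 00111
  pos 2: 11101 XOR 10111 = 01010
  pos 3: 10100 XOR 10111 = 00011
  pos 6: 11001 XOR 10111 = 01110
  pos 7: 11100 XOR 10111 = 01011
  pos 8: 10110 XOR 10111 = 00001
Remainder = 0010 (nonzero — an error is detected).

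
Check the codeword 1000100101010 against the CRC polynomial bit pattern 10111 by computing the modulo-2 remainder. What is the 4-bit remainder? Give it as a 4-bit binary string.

Modulo-2 division of 1000100101010 by 10111:
  pos 0: 10001 XOR 10111 = 00110
  pos 2: 11000 XOR 10111 = 01111
  pos 3: 11111 XOR 10111 = 01000
  pos 4: 10000 XOR 10111 = 00111
  pos 6: 11110 XOR 10111 = 01001
  pos 7: 10011 XOR 10111 = 00100
Remainder = 1000 (nonzero — an error is detected).

1000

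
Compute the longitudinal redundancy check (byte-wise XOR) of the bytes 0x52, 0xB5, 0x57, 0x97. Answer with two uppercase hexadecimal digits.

XOR the bytes together:
  start with 0x52
  0x52 ⊕ 0xB5 = 0xE7
  0xE7 ⊕ 0x57 = 0xB0
  0xB0 ⊕ 0x97 = 0x27

27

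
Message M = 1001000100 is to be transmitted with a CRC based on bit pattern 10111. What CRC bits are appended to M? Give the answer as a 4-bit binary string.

Append 4 zeros: 10010001000000. Divide by 10111 (XOR where the leading bit is 1):
  pos 0: 10010 XOR 10111 = 00101
  pos 2: 10100 XOR 10111 = 00011
  pos 5: 11100 XOR 10111 = 01011
  pos 6: 10110 XOR 10111 = 00001
Remainder (last 4 bits) = 1000. This is the CRC / FCS.

1000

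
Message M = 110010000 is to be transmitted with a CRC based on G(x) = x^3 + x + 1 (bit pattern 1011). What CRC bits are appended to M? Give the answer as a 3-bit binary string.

100

Append 3 zeros: 110010000000. Divide by 1011 (XOR where the leading bit is 1):
  pos 0: 1100 XOR 1011 = 0111
  pos 1: 1111 XOR 1011 = 0100
  pos 2: 1000 XOR 1011 = 0011
  pos 4: 1100 XOR 1011 = 0111
  pos 5: 1110 XOR 1011 = 0101
  pos 6: 1010 XOR 1011 = 0001
Remainder (last 3 bits) = 100. This is the CRC / FCS.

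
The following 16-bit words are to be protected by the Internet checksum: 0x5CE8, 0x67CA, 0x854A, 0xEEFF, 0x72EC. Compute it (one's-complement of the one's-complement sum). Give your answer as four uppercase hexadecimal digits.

One's-complement addition (fold any carry out of bit 15 back into bit 0):
  0x5CE8 + 0x67CA = 0x0C4B2
  0xC4B2 + 0x854A = 0x149FC → wrap carry → 0x49FD
  0x49FD + 0xEEFF = 0x138FC → wrap carry → 0x38FD
  0x38FD + 0x72EC = 0x0ABE9
One's-complement sum = 0xABE9.
Checksum = ~0xABE9 & 0xFFFF = 0x5416.

5416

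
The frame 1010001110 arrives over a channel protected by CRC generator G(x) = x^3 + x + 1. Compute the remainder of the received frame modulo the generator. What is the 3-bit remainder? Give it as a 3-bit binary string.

Modulo-2 division of 1010001110 by 1011:
  pos 0: 1010 XOR 1011 = 0001
  pos 3: 1001 XOR 1011 = 0010
  pos 5: 1011 XOR 1011 = 0000
Remainder = 000 (zero — the frame passes the CRC check).

000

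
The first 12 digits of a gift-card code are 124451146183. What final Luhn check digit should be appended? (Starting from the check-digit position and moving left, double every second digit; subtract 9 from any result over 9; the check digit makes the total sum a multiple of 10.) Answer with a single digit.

5

Partial digits right→left: 3 8 1 6 4 1 1 5 4 4 2 1
Double every second digit counting from the check-digit position (so the 1st, 3rd, 5th, ... of the partial from the right).
  doubled (with −9 where >9): 6 2 8 2 8 4 → sum 30
  kept as-is: 8 6 1 5 4 1 → sum 25
Total = 30 + 25 = 55.
Check digit = (10 − (55 mod 10)) mod 10 = 5.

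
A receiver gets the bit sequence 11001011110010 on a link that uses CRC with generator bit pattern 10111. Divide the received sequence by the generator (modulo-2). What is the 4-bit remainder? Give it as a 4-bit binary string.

0000

Modulo-2 division of 11001011110010 by 10111:
  pos 0: 11001 XOR 10111 = 01110
  pos 1: 11100 XOR 10111 = 01011
  pos 2: 10111 XOR 10111 = 00000
  pos 7: 11100 XOR 10111 = 01011
  pos 8: 10111 XOR 10111 = 00000
Remainder = 0000 (zero — the frame passes the CRC check).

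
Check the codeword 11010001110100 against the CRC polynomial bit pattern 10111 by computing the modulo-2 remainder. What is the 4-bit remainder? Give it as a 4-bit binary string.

1011

Modulo-2 division of 11010001110100 by 10111:
  pos 0: 11010 XOR 10111 = 01101
  pos 1: 11010 XOR 10111 = 01101
  pos 2: 11010 XOR 10111 = 01101
  pos 3: 11011 XOR 10111 = 01100
  pos 4: 11001 XOR 10111 = 01110
  pos 5: 11101 XOR 10111 = 01010
  pos 6: 10100 XOR 10111 = 00011
  pos 9: 11100 XOR 10111 = 01011
Remainder = 1011 (nonzero — an error is detected).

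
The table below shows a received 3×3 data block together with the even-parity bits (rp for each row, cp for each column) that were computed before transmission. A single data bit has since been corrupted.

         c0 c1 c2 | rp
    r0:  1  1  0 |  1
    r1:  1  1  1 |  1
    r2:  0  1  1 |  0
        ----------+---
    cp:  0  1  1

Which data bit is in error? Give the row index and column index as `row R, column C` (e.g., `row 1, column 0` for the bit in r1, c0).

row 0, column 2

Recompute each row's even parity and compare to rp:
  r0: data parity 0, sent rp 1 → mismatch
  r1: data parity 1, sent rp 1 → ok
  r2: data parity 0, sent rp 0 → ok
Recompute each column's even parity and compare to cp:
  c0: data parity 0, sent cp 0 → ok
  c1: data parity 1, sent cp 1 → ok
  c2: data parity 0, sent cp 1 → mismatch
Exactly one row (r0) and one column (c2) fail → the flipped bit is at their intersection.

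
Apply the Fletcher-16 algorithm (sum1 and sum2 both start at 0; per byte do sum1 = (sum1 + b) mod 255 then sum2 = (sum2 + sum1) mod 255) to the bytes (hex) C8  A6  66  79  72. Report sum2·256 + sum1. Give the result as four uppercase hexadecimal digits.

Running sums (mod 255):
  after byte 0 (C8): sum1=200, sum2=200
  after byte 1 (A6): sum1=111, sum2=56
  after byte 2 (66): sum1=213, sum2=14
  after byte 3 (79): sum1=79, sum2=93
  after byte 4 (72): sum1=193, sum2=31
Checksum = sum2·256 + sum1 = 31·256 + 193 = 8129 = 0x1FC1.

1FC1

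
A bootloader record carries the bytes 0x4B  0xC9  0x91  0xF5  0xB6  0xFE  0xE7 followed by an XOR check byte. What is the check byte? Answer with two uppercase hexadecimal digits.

XOR the bytes together:
  start with 0x4B
  0x4B ⊕ 0xC9 = 0x82
  0x82 ⊕ 0x91 = 0x13
  0x13 ⊕ 0xF5 = 0xE6
  0xE6 ⊕ 0xB6 = 0x50
  0x50 ⊕ 0xFE = 0xAE
  0xAE ⊕ 0xE7 = 0x49

49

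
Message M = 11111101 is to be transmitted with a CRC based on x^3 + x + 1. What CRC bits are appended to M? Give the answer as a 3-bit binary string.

Append 3 zeros: 11111101000. Divide by 1011 (XOR where the leading bit is 1):
  pos 0: 1111 XOR 1011 = 0100
  pos 1: 1001 XOR 1011 = 0010
  pos 3: 1010 XOR 1011 = 0001
  pos 6: 1100 XOR 1011 = 0111
  pos 7: 1110 XOR 1011 = 0101
Remainder (last 3 bits) = 101. This is the CRC / FCS.

101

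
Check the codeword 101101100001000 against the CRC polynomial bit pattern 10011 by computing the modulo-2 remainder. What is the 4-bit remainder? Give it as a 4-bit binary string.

Modulo-2 division of 101101100001000 by 10011:
  pos 0: 10110 XOR 10011 = 00101
  pos 2: 10111 XOR 10011 = 00100
  pos 4: 10000 XOR 10011 = 00011
  pos 7: 11001 XOR 10011 = 01010
  pos 8: 10100 XOR 10011 = 00111
  pos 10: 11100 XOR 10011 = 01111
Remainder = 1111 (nonzero — an error is detected).

1111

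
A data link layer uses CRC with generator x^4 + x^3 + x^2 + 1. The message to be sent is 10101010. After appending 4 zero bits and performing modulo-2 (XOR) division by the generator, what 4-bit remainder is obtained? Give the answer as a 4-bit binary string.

1111

Append 4 zeros: 101010100000. Divide by 11101 (XOR where the leading bit is 1):
  pos 0: 10101 XOR 11101 = 01000
  pos 1: 10000 XOR 11101 = 01101
  pos 2: 11011 XOR 11101 = 00110
  pos 4: 11000 XOR 11101 = 00101
  pos 6: 10100 XOR 11101 = 01001
  pos 7: 10010 XOR 11101 = 01111
Remainder (last 4 bits) = 1111. This is the CRC / FCS.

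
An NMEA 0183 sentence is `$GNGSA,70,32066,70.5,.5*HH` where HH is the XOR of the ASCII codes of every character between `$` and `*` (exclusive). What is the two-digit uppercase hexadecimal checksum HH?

6D

XOR the ASCII codes of the payload characters:
  'G' = 0x47 → acc = 0x47
  'N' = 0x4E → acc = 0x09
  'G' = 0x47 → acc = 0x4E
  'S' = 0x53 → acc = 0x1D
  'A' = 0x41 → acc = 0x5C
  ',' = 0x2C → acc = 0x70
  '7' = 0x37 → acc = 0x47
  '0' = 0x30 → acc = 0x77
  ',' = 0x2C → acc = 0x5B
  '3' = 0x33 → acc = 0x68
  '2' = 0x32 → acc = 0x5A
  '0' = 0x30 → acc = 0x6A
  '6' = 0x36 → acc = 0x5C
  '6' = 0x36 → acc = 0x6A
  ',' = 0x2C → acc = 0x46
  '7' = 0x37 → acc = 0x71
  '0' = 0x30 → acc = 0x41
  '.' = 0x2E → acc = 0x6F
  '5' = 0x35 → acc = 0x5A
  ',' = 0x2C → acc = 0x76
  '.' = 0x2E → acc = 0x58
  '5' = 0x35 → acc = 0x6D
Checksum = 0x6D.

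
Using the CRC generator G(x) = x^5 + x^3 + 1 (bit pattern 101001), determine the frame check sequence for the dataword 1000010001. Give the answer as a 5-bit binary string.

Append 5 zeros: 100001000100000. Divide by 101001 (XOR where the leading bit is 1):
  pos 0: 100001 XOR 101001 = 001000
  pos 2: 100000 XOR 101001 = 001001
  pos 4: 100101 XOR 101001 = 001100
  pos 6: 110000 XOR 101001 = 011001
  pos 7: 110010 XOR 101001 = 011011
  pos 8: 110110 XOR 101001 = 011111
  pos 9: 111110 XOR 101001 = 010111
Remainder (last 5 bits) = 10111. This is the CRC / FCS.

10111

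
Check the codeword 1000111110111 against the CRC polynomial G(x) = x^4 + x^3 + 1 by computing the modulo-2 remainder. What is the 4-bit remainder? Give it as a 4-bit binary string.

Modulo-2 division of 1000111110111 by 11001:
  pos 0: 10001 XOR 11001 = 01000
  pos 1: 10001 XOR 11001 = 01000
  pos 2: 10001 XOR 11001 = 01000
  pos 3: 10001 XOR 11001 = 01000
  pos 4: 10001 XOR 11001 = 01000
  pos 5: 10000 XOR 11001 = 01001
  pos 6: 10011 XOR 11001 = 01010
  pos 7: 10101 XOR 11001 = 01100
  pos 8: 11001 XOR 11001 = 00000
Remainder = 0000 (zero — the frame passes the CRC check).

0000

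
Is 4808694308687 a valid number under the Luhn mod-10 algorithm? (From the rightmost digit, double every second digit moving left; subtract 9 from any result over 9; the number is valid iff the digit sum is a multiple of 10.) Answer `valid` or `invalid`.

From the right, keep odd positions and double even positions (subtract 9 from any doubled value over 9):
  doubled (positions 2,4,...): 7 7 6 9 7 7 → sum 43
  kept (positions 1,3,...): 7 6 0 4 6 0 4 → sum 27
Total = 70.
70 mod 10 = 0, so the number is valid.

valid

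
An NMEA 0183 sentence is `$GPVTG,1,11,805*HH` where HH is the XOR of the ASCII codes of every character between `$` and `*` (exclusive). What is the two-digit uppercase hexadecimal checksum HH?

72

XOR the ASCII codes of the payload characters:
  'G' = 0x47 → acc = 0x47
  'P' = 0x50 → acc = 0x17
  'V' = 0x56 → acc = 0x41
  'T' = 0x54 → acc = 0x15
  'G' = 0x47 → acc = 0x52
  ',' = 0x2C → acc = 0x7E
  '1' = 0x31 → acc = 0x4F
  ',' = 0x2C → acc = 0x63
  '1' = 0x31 → acc = 0x52
  '1' = 0x31 → acc = 0x63
  ',' = 0x2C → acc = 0x4F
  '8' = 0x38 → acc = 0x77
  '0' = 0x30 → acc = 0x47
  '5' = 0x35 → acc = 0x72
Checksum = 0x72.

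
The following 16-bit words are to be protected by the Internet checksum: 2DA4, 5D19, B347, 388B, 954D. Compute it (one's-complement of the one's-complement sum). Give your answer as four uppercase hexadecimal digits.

F421

One's-complement addition (fold any carry out of bit 15 back into bit 0):
  0x2DA4 + 0x5D19 = 0x08ABD
  0x8ABD + 0xB347 = 0x13E04 → wrap carry → 0x3E05
  0x3E05 + 0x388B = 0x07690
  0x7690 + 0x954D = 0x10BDD → wrap carry → 0x0BDE
One's-complement sum = 0x0BDE.
Checksum = ~0x0BDE & 0xFFFF = 0xF421.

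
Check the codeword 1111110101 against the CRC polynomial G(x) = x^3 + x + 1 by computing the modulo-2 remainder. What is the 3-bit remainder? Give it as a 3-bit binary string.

110

Modulo-2 division of 1111110101 by 1011:
  pos 0: 1111 XOR 1011 = 0100
  pos 1: 1001 XOR 1011 = 0010
  pos 3: 1010 XOR 1011 = 0001
  pos 6: 1101 XOR 1011 = 0110
Remainder = 110 (nonzero — an error is detected).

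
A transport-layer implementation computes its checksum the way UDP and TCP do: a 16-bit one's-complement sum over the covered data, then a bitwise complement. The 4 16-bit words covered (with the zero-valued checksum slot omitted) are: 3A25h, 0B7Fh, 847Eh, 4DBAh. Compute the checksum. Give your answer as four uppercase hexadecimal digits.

One's-complement addition (fold any carry out of bit 15 back into bit 0):
  0x3A25 + 0x0B7F = 0x045A4
  0x45A4 + 0x847E = 0x0CA22
  0xCA22 + 0x4DBA = 0x117DC → wrap carry → 0x17DD
One's-complement sum = 0x17DD.
Checksum = ~0x17DD & 0xFFFF = 0xE822.

E822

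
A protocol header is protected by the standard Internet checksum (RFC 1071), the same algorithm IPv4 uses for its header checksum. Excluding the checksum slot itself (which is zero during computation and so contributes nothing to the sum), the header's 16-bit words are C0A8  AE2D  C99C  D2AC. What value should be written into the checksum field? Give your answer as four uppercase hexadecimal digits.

F4DF

One's-complement addition (fold any carry out of bit 15 back into bit 0):
  0xC0A8 + 0xAE2D = 0x16ED5 → wrap carry → 0x6ED6
  0x6ED6 + 0xC99C = 0x13872 → wrap carry → 0x3873
  0x3873 + 0xD2AC = 0x10B1F → wrap carry → 0x0B20
One's-complement sum = 0x0B20.
Checksum = ~0x0B20 & 0xFFFF = 0xF4DF.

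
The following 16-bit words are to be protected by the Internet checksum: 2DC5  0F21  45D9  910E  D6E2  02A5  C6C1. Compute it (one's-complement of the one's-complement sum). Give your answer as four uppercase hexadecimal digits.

4BE8

One's-complement addition (fold any carry out of bit 15 back into bit 0):
  0x2DC5 + 0x0F21 = 0x03CE6
  0x3CE6 + 0x45D9 = 0x082BF
  0x82BF + 0x910E = 0x113CD → wrap carry → 0x13CE
  0x13CE + 0xD6E2 = 0x0EAB0
  0xEAB0 + 0x02A5 = 0x0ED55
  0xED55 + 0xC6C1 = 0x1B416 → wrap carry → 0xB417
One's-complement sum = 0xB417.
Checksum = ~0xB417 & 0xFFFF = 0x4BE8.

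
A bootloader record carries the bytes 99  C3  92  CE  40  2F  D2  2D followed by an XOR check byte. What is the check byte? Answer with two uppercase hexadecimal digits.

XOR the bytes together:
  start with 0x99
  0x99 ⊕ 0xC3 = 0x5A
  0x5A ⊕ 0x92 = 0xC8
  0xC8 ⊕ 0xCE = 0x06
  0x06 ⊕ 0x40 = 0x46
  0x46 ⊕ 0x2F = 0x69
  0x69 ⊕ 0xD2 = 0xBB
  0xBB ⊕ 0x2D = 0x96

96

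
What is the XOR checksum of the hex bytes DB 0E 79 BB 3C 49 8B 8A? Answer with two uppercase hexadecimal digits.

XOR the bytes together:
  start with 0xDB
  0xDB ⊕ 0x0E = 0xD5
  0xD5 ⊕ 0x79 = 0xAC
  0xAC ⊕ 0xBB = 0x17
  0x17 ⊕ 0x3C = 0x2B
  0x2B ⊕ 0x49 = 0x62
  0x62 ⊕ 0x8B = 0xE9
  0xE9 ⊕ 0x8A = 0x63

63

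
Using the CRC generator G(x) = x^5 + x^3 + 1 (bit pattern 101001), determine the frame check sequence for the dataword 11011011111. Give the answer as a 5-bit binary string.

Append 5 zeros: 1101101111100000. Divide by 101001 (XOR where the leading bit is 1):
  pos 0: 110110 XOR 101001 = 011111
  pos 1: 111111 XOR 101001 = 010110
  pos 2: 101101 XOR 101001 = 000100
  pos 5: 100111 XOR 101001 = 001110
  pos 7: 111000 XOR 101001 = 010001
  pos 8: 100010 XOR 101001 = 001011
  pos 10: 101100 XOR 101001 = 000101
Remainder (last 5 bits) = 00101. This is the CRC / FCS.

00101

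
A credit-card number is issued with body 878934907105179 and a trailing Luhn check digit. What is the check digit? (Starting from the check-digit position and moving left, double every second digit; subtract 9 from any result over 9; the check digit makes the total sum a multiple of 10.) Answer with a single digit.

Partial digits right→left: 9 7 1 5 0 1 7 0 9 4 3 9 8 7 8
Double every second digit counting from the check-digit position (so the 1st, 3rd, 5th, ... of the partial from the right).
  doubled (with −9 where >9): 9 2 0 5 9 6 7 7 → sum 45
  kept as-is: 7 5 1 0 4 9 7 → sum 33
Total = 45 + 33 = 78.
Check digit = (10 − (78 mod 10)) mod 10 = 2.

2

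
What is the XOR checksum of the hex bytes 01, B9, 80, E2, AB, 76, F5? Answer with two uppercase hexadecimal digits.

XOR the bytes together:
  start with 0x01
  0x01 ⊕ 0xB9 = 0xB8
  0xB8 ⊕ 0x80 = 0x38
  0x38 ⊕ 0xE2 = 0xDA
  0xDA ⊕ 0xAB = 0x71
  0x71 ⊕ 0x76 = 0x07
  0x07 ⊕ 0xF5 = 0xF2

F2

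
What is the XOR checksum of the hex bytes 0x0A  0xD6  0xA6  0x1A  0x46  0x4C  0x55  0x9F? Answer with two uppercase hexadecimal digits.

A0

XOR the bytes together:
  start with 0x0A
  0x0A ⊕ 0xD6 = 0xDC
  0xDC ⊕ 0xA6 = 0x7A
  0x7A ⊕ 0x1A = 0x60
  0x60 ⊕ 0x46 = 0x26
  0x26 ⊕ 0x4C = 0x6A
  0x6A ⊕ 0x55 = 0x3F
  0x3F ⊕ 0x9F = 0xA0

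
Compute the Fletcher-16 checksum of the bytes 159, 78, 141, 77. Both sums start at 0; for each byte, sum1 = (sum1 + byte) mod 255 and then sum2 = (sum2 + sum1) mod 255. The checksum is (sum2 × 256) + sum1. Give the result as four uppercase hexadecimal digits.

Running sums (mod 255):
  after byte 0 (159): sum1=159, sum2=159
  after byte 1 (78): sum1=237, sum2=141
  after byte 2 (141): sum1=123, sum2=9
  after byte 3 (77): sum1=200, sum2=209
Checksum = sum2·256 + sum1 = 209·256 + 200 = 53704 = 0xD1C8.

D1C8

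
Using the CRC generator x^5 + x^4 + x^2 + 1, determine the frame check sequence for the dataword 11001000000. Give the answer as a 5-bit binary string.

10101

Append 5 zeros: 1100100000000000. Divide by 110101 (XOR where the leading bit is 1):
  pos 0: 110010 XOR 110101 = 000111
  pos 3: 111000 XOR 110101 = 001101
  pos 5: 110100 XOR 110101 = 000001
  pos 10: 100000 XOR 110101 = 010101
Remainder (last 5 bits) = 10101. This is the CRC / FCS.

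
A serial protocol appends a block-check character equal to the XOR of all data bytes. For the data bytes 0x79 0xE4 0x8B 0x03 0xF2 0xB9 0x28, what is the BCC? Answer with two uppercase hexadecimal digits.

XOR the bytes together:
  start with 0x79
  0x79 ⊕ 0xE4 = 0x9D
  0x9D ⊕ 0x8B = 0x16
  0x16 ⊕ 0x03 = 0x15
  0x15 ⊕ 0xF2 = 0xE7
  0xE7 ⊕ 0xB9 = 0x5E
  0x5E ⊕ 0x28 = 0x76

76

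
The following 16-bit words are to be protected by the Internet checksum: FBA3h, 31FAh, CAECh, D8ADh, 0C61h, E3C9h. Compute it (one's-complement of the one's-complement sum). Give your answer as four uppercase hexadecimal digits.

One's-complement addition (fold any carry out of bit 15 back into bit 0):
  0xFBA3 + 0x31FA = 0x12D9D → wrap carry → 0x2D9E
  0x2D9E + 0xCAEC = 0x0F88A
  0xF88A + 0xD8AD = 0x1D137 → wrap carry → 0xD138
  0xD138 + 0x0C61 = 0x0DD99
  0xDD99 + 0xE3C9 = 0x1C162 → wrap carry → 0xC163
One's-complement sum = 0xC163.
Checksum = ~0xC163 & 0xFFFF = 0x3E9C.

3E9C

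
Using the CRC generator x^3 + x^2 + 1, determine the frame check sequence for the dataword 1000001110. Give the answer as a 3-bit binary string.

Append 3 zeros: 1000001110000. Divide by 1101 (XOR where the leading bit is 1):
  pos 0: 1000 XOR 1101 = 0101
  pos 1: 1010 XOR 1101 = 0111
  pos 2: 1110 XOR 1101 = 0011
  pos 4: 1111 XOR 1101 = 0010
  pos 6: 1010 XOR 1101 = 0111
  pos 7: 1110 XOR 1101 = 0011
  pos 9: 1100 XOR 1101 = 0001
Remainder (last 3 bits) = 001. This is the CRC / FCS.

001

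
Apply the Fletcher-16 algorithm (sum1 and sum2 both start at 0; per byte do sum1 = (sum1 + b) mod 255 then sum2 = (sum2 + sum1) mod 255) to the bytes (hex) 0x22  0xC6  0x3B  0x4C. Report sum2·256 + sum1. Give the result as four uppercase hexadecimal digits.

9F70

Running sums (mod 255):
  after byte 0 (0x22): sum1=34, sum2=34
  after byte 1 (0xC6): sum1=232, sum2=11
  after byte 2 (0x3B): sum1=36, sum2=47
  after byte 3 (0x4C): sum1=112, sum2=159
Checksum = sum2·256 + sum1 = 159·256 + 112 = 40816 = 0x9F70.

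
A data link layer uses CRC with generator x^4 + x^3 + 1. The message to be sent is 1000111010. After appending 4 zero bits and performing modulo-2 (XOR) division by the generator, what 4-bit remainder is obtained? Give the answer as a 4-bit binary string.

Append 4 zeros: 10001110100000. Divide by 11001 (XOR where the leading bit is 1):
  pos 0: 10001 XOR 11001 = 01000
  pos 1: 10001 XOR 11001 = 01000
  pos 2: 10001 XOR 11001 = 01000
  pos 3: 10000 XOR 11001 = 01001
  pos 4: 10011 XOR 11001 = 01010
  pos 5: 10100 XOR 11001 = 01101
  pos 6: 11010 XOR 11001 = 00011
  pos 9: 11000 XOR 11001 = 00001
Remainder (last 4 bits) = 0001. This is the CRC / FCS.

0001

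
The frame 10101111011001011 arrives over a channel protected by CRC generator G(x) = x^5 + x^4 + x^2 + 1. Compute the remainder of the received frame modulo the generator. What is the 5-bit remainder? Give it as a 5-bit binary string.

Modulo-2 division of 10101111011001011 by 110101:
  pos 0: 101011 XOR 110101 = 011110
  pos 1: 111101 XOR 110101 = 001000
  pos 3: 100010 XOR 110101 = 010111
  pos 4: 101111 XOR 110101 = 011010
  pos 5: 110101 XOR 110101 = 000000
Remainder = 01011 (nonzero — an error is detected).

01011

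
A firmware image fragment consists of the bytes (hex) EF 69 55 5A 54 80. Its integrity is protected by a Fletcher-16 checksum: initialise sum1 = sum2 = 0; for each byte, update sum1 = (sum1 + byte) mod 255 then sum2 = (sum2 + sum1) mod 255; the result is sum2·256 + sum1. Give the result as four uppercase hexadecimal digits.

Running sums (mod 255):
  after byte 0 (EF): sum1=239, sum2=239
  after byte 1 (69): sum1=89, sum2=73
  after byte 2 (55): sum1=174, sum2=247
  after byte 3 (5A): sum1=9, sum2=1
  after byte 4 (54): sum1=93, sum2=94
  after byte 5 (80): sum1=221, sum2=60
Checksum = sum2·256 + sum1 = 60·256 + 221 = 15581 = 0x3CDD.

3CDD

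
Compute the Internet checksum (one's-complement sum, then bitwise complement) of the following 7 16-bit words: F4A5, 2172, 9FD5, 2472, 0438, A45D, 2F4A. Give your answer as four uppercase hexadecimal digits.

4DC0

One's-complement addition (fold any carry out of bit 15 back into bit 0):
  0xF4A5 + 0x2172 = 0x11617 → wrap carry → 0x1618
  0x1618 + 0x9FD5 = 0x0B5ED
  0xB5ED + 0x2472 = 0x0DA5F
  0xDA5F + 0x0438 = 0x0DE97
  0xDE97 + 0xA45D = 0x182F4 → wrap carry → 0x82F5
  0x82F5 + 0x2F4A = 0x0B23F
One's-complement sum = 0xB23F.
Checksum = ~0xB23F & 0xFFFF = 0x4DC0.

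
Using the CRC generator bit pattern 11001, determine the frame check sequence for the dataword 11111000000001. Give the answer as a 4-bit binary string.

Append 4 zeros: 111110000000010000. Divide by 11001 (XOR where the leading bit is 1):
  pos 0: 11111 XOR 11001 = 00110
  pos 2: 11000 XOR 11001 = 00001
  pos 6: 10000 XOR 11001 = 01001
  pos 7: 10010 XOR 11001 = 01011
  pos 8: 10110 XOR 11001 = 01111
  pos 9: 11111 XOR 11001 = 00110
  pos 11: 11000 XOR 11001 = 00001
Remainder (last 4 bits) = 0100. This is the CRC / FCS.

0100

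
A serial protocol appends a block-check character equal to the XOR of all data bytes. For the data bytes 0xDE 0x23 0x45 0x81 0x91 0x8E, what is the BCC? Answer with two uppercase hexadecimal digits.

XOR the bytes together:
  start with 0xDE
  0xDE ⊕ 0x23 = 0xFD
  0xFD ⊕ 0x45 = 0xB8
  0xB8 ⊕ 0x81 = 0x39
  0x39 ⊕ 0x91 = 0xA8
  0xA8 ⊕ 0x8E = 0x26

26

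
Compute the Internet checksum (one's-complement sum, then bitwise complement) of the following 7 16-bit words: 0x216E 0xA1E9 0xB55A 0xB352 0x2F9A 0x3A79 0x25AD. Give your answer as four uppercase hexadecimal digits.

443A

One's-complement addition (fold any carry out of bit 15 back into bit 0):
  0x216E + 0xA1E9 = 0x0C357
  0xC357 + 0xB55A = 0x178B1 → wrap carry → 0x78B2
  0x78B2 + 0xB352 = 0x12C04 → wrap carry → 0x2C05
  0x2C05 + 0x2F9A = 0x05B9F
  0x5B9F + 0x3A79 = 0x09618
  0x9618 + 0x25AD = 0x0BBC5
One's-complement sum = 0xBBC5.
Checksum = ~0xBBC5 & 0xFFFF = 0x443A.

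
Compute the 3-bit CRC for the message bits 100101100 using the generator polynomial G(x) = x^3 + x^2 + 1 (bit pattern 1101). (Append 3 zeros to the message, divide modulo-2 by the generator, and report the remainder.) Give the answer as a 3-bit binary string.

Append 3 zeros: 100101100000. Divide by 1101 (XOR where the leading bit is 1):
  pos 0: 1001 XOR 1101 = 0100
  pos 1: 1000 XOR 1101 = 0101
  pos 2: 1011 XOR 1101 = 0110
  pos 3: 1101 XOR 1101 = 0000
Remainder (last 3 bits) = 000. This is the CRC / FCS.

000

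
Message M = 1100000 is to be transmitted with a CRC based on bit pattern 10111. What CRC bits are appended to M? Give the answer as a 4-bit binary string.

1100

Append 4 zeros: 11000000000. Divide by 10111 (XOR where the leading bit is 1):
  pos 0: 11000 XOR 10111 = 01111
  pos 1: 11110 XOR 10111 = 01001
  pos 2: 10010 XOR 10111 = 00101
  pos 4: 10100 XOR 10111 = 00011
Remainder (last 4 bits) = 1100. This is the CRC / FCS.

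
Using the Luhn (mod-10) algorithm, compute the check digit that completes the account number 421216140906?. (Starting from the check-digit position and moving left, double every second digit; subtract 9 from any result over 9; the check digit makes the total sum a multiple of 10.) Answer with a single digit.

2

Partial digits right→left: 6 0 9 0 4 1 6 1 2 1 2 4
Double every second digit counting from the check-digit position (so the 1st, 3rd, 5th, ... of the partial from the right).
  doubled (with −9 where >9): 3 9 8 3 4 4 → sum 31
  kept as-is: 0 0 1 1 1 4 → sum 7
Total = 31 + 7 = 38.
Check digit = (10 − (38 mod 10)) mod 10 = 2.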